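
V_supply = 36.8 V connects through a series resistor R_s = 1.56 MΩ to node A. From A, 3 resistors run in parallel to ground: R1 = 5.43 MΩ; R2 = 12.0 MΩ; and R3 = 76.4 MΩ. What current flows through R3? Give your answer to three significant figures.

Equivalent of the parallel group: R_p = 3.564 MΩ.
Node voltage V_A = V_supply · R_p/(R_s + R_p) = 36.8 × 0.6955 = 25.60 V.
Branch current I = V_A/R3 = 25.60/76.4 = 0.3350 µA.
(Check via current divider: I_total = 7.182 µA; share G_k/ΣG = 0.04665 → same result.)

I ≈ 0.335 µA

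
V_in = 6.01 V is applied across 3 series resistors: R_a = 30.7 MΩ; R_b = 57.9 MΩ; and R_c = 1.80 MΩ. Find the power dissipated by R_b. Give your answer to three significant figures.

P ≈ 0.256 µW

ΣR = 90.40 MΩ → I = 6.01/90.40 = 0.06648 µA.
P(R_b) = I²·R_b = (0.06648)² × 57.9 = 0.2559 µW.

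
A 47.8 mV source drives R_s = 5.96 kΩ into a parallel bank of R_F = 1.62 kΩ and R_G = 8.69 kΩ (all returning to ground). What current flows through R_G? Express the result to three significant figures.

Combine the parallel branches: R_p = (1/1.62 + 1/8.69)⁻¹ = 1.365 kΩ.
Node voltage V_A = V_DC · R_p/(R_s + R_p) = 47.8 × 0.1864 = 8.910 mV.
Branch current I = V_A/R_G = 8.910/8.69 = 1.025 µA.
(Check via current divider: I_total = 6.525 µA; share G_k/ΣG = 0.1571 → same result.)

I ≈ 1.03 µA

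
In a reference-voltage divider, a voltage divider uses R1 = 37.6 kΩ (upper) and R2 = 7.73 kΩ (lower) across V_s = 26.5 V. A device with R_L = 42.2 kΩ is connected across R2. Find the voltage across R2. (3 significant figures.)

V_out ≈ 3.92 V

First combine the lower leg with the load: R2 ‖ R_L = 6.533 kΩ.
Now apply the divider: V_out = 26.5 × 0.1480 = 3.923 V.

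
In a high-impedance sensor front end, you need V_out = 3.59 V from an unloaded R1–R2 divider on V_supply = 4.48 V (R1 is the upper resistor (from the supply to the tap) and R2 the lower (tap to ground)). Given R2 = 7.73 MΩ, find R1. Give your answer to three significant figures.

Required fraction k = V_out/V_supply = 0.8013.
So R1 = R2 · (V_supply/V_out − 1) = 7.73 × (4.48/3.59 − 1) = 7.73 × 0.2479 = 1.916 MΩ.

R1 ≈ 1.92 MΩ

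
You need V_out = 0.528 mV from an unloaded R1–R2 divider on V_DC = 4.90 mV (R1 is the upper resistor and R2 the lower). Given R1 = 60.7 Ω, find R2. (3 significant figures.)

R2 ≈ 7.33 Ω

The divider ratio is R2/(R1+R2) = 0.528/4.90 = 0.1078.
R2 = R1 · 0.1078/(1 − 0.1078) = 7.331 Ω.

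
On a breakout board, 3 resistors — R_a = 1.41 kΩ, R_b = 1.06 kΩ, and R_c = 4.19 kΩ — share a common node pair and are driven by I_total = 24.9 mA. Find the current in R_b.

ΣG = 1/1.41 + 1/1.06 + 1/4.19 = 1.891.
By the current-divider rule, I = I_total · G_k/ΣG = 24.9 × 0.4988 = 12.42 mA.

I ≈ 12.4 mA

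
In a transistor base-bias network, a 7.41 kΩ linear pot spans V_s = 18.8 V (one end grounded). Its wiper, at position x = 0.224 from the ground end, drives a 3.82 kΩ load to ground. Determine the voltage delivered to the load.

The pot divides into 5.750 kΩ above the wiper and 1.660 kΩ below.
R_L loads the lower segment: effective lower R = 1.157 kΩ.
Loaded-divider output: V_out = 18.8 × 0.1675 = 3.149 V.

V_out ≈ 3.15 V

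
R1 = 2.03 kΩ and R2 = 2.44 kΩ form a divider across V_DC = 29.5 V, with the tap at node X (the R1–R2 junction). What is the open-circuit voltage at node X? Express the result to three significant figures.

V_th ≈ 16.1 V

With X open, the divider is unloaded: V_th = 29.5 × 2.44/4.470 = 16.10 V.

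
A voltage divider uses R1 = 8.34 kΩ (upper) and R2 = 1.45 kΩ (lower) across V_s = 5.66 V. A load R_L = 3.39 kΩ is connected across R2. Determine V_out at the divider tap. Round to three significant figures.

V_out ≈ 0.614 V

First combine the lower leg with the load: R2 ‖ R_L = 1.016 kΩ.
Voltage divider with the loaded lower leg: V_out = 5.66 × 1.016/(8.34 + 1.016) = 5.66 × 0.1086 = 0.6144 V.
(Unloaded it would be 0.838 V; the load pulls it down.)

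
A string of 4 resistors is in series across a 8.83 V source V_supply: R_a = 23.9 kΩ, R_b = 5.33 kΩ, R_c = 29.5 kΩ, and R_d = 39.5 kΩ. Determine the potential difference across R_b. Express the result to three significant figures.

Total series resistance ΣR = 23.9 + 5.33 + 29.5 + 39.5 = 98.23 kΩ.
Voltage divider: V = V_supply · (5.330 / 98.23) = 8.83 × 0.05426 = 0.4791 V.

V ≈ 0.479 V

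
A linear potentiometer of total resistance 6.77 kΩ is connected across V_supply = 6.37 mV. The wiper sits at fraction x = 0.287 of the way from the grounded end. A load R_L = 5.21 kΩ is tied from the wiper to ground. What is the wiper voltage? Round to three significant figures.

V_out ≈ 1.44 mV

Lower segment x·R_p = 1.943 kΩ; upper segment (1−x)·R_p = 4.827 kΩ.
R_L loads the lower segment: effective lower R = 1.415 kΩ.
V_out = 6.37 × 1.415/(4.827 + 1.415) = 1.444 mV.
(Unloaded: V_out = x·V_supply = 1.83 mV.)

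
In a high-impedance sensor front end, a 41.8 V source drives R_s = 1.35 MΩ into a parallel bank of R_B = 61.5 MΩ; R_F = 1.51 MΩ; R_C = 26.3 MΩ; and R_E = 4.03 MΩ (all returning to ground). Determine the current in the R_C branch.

Parallel bank: R_p = 1/(1/61.5 + 1/1.51 + 1/26.3 + 1/4.03) = 1.037 MΩ.
Node voltage V_A = V_s · R_p/(R_s + R_p) = 41.8 × 0.4343 = 18.16 V.
Branch current I = V_A/R_C = 18.16/26.3 = 0.6903 µA.

I ≈ 0.690 µA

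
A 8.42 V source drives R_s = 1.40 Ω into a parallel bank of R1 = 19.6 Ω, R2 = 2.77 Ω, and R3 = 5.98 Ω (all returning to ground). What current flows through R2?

I ≈ 1.68 A

Parallel bank: R_p = 1/(1/19.6 + 1/2.77 + 1/5.98) = 1.726 Ω.
Node voltage V_A = V_CC · R_p/(R_s + R_p) = 8.42 × 0.5522 = 4.649 V.
I(R2) = V_A / R2 = 4.649/2.77 = 1.679 A.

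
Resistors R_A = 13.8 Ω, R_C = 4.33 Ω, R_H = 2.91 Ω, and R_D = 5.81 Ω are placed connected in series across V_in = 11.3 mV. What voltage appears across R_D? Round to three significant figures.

V ≈ 2.45 mV

Series total: ΣR = 13.8 + 4.33 + 2.91 + 5.81 = 26.85 Ω.
Voltage divider: V = V_in · (5.810 / 26.85) = 11.3 × 0.2164 = 2.445 mV.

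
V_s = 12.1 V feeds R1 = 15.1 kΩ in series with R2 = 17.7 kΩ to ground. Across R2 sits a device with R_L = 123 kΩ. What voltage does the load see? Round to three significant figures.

The load sits in parallel with R2, giving an effective lower resistance R2' = R2·R_L/(R2+R_L) = 15.47 kΩ.
Voltage divider with the loaded lower leg: V_out = 12.1 × 15.47/(15.1 + 15.47) = 12.1 × 0.5061 = 6.124 V.
(Unloaded it would be 6.53 V; the load pulls it down.)

V_out ≈ 6.12 V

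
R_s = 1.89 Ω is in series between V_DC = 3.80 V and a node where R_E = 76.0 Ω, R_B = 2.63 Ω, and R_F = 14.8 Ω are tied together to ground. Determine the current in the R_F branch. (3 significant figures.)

Equivalent of the parallel group: R_p = 2.169 Ω.
V_A = 3.80 × 2.169/4.059 = 2.031 V.
Branch current I = V_A/R_F = 2.031/14.8 = 0.1372 A.

I ≈ 0.137 A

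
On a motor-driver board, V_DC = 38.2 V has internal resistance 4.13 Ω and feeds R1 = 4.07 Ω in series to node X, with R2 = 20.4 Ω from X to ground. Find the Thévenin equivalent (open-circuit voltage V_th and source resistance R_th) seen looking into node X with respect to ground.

V_th ≈ 27.2 V, R_th ≈ 5.85 Ω

R1' = 4.13 + 4.07 = 8.200 Ω (source resistance + R1).
V_th is the unloaded tap voltage: V_DC · R2/(R1'+R2) = 38.2 × 0.7133 = 27.25 V.
Looking into X with the source shorted: R_th = R1'·R2/(R1'+R2) = 8.200 × 20.4/28.60 = 5.849 Ω.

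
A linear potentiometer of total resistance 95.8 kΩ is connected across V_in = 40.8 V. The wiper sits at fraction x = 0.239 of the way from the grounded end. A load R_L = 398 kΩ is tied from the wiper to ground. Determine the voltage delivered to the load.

Split the track: R_lower = x·R_p = 22.90 kΩ, R_upper = (1−x)·R_p = 72.90 kΩ.
(x·R_p) ‖ R_L = 21.65 kΩ.
Loaded-divider output: V_out = 40.8 × 0.2290 = 9.342 V.

V_out ≈ 9.34 V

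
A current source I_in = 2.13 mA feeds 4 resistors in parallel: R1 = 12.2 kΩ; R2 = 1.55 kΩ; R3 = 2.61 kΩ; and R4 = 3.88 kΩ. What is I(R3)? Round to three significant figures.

I ≈ 0.597 mA

Conductances: ΣG = 1/12.2 + 1/1.55 + 1/2.61 + 1/3.88 = 1.368 (1/kΩ).
Current divider: I(R3) = I_in · G_k/ΣG = 2.13 × (0.3831/1.368) = 2.13 × 0.2801 = 0.5966 mA.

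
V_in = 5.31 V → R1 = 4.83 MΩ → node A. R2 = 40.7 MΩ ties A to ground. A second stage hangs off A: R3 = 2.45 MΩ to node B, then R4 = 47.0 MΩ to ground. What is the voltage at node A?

V_A ≈ 4.37 V

The second stage (R3 + R4 = 49.45 MΩ) loads node A in parallel with R2.
Effective lower resistance at A: R2 ‖ 49.45 = 22.33 MΩ.
V_A = 5.31 × 22.33/(4.83 + 22.33) = 4.366 V.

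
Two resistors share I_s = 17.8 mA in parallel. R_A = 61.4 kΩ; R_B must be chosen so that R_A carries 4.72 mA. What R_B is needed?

R_B ≈ 22.2 kΩ

Two-branch current divider: I_A = I_s · R_B/(R_A + R_B).
4.72/17.8 = R_B/(R_A + R_B) → R_B = R_A · (0.2652)/(1 − 0.2652) = 61.4 × 0.3609 = 22.16 kΩ.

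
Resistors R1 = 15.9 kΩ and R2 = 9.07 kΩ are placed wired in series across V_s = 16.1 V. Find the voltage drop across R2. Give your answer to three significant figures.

Total series resistance ΣR = 15.9 + 9.07 = 24.97 kΩ.
V = V_s · R/ΣR = 16.1 × 0.3632 = 5.848 V.

V ≈ 5.85 V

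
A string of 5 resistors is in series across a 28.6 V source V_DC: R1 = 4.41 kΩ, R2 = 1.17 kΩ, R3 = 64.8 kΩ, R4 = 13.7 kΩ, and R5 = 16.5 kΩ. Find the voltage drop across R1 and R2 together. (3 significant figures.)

V ≈ 1.59 V

Series total: ΣR = 4.41 + 1.17 + 64.8 + 13.7 + 16.5 = 100.6 kΩ.
R_{R1..R2} = 4.41 + 1.17 = 5.580 kΩ.
Voltage divider: V = V_DC · (5.580 / 100.6) = 28.6 × 0.05548 = 1.587 V.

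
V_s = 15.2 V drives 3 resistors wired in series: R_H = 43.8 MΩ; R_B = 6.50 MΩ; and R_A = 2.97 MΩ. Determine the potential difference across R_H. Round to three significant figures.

ΣR = 43.8 + 6.50 + 2.97 = 53.27 MΩ.
By the voltage-divider rule, V = 15.2 × 43.80/53.27 = 12.50 V.

V ≈ 12.5 V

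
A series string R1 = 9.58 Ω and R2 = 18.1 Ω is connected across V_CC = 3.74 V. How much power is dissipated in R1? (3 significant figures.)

ΣR = 27.68 Ω → I = 3.74/27.68 = 0.1351 A.
V(R1) = I·R = 1.294 V; P = V·I = 1.294 × 0.1351 = 0.1749 W.

P ≈ 0.175 W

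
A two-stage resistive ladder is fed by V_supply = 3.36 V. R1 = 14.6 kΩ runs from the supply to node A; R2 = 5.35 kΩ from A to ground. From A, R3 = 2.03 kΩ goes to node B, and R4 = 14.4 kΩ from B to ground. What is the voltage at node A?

V_A ≈ 0.728 V

Looking into the second stage from A: R3 + R4 = 16.43 kΩ appears in parallel with R2.
Effective lower resistance at A: R2 ‖ 16.43 = 4.036 kΩ.
So V_A = 3.36 × 0.2166 = 0.7277 V.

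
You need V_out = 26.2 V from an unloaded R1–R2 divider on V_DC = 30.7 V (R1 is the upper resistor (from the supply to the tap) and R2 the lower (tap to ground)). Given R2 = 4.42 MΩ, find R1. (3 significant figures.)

V_out/V_DC = R2/(R1+R2) = 0.8534.
Rearranging, R1 = R2·(1−k)/k = 4.42 × 0.1718 = 0.7592 MΩ.

R1 ≈ 0.759 MΩ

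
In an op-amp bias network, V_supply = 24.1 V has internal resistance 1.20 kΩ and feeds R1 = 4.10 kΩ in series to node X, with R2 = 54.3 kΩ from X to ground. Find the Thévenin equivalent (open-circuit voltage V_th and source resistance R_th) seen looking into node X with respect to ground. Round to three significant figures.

V_th ≈ 22.0 V, R_th ≈ 4.83 kΩ

R1' = 1.20 + 4.10 = 5.300 kΩ (source resistance + R1).
Open-circuit (no load on X): V_th = V_supply · R2/(R1' + R2) = 24.1 × 54.3/(5.300 + 54.3) = 21.96 V.
Looking into X with the source shorted: R_th = R1'·R2/(R1'+R2) = 5.300 × 54.3/59.60 = 4.829 kΩ.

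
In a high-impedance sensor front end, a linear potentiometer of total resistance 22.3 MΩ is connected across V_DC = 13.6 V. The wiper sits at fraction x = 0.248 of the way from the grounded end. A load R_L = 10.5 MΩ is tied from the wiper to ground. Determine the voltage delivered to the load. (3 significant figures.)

The pot divides into 16.77 MΩ above the wiper and 5.530 MΩ below.
(x·R_p) ‖ R_L = 3.622 MΩ.
Then V_out = V_DC · 3.622/(16.77 + 3.622) = 2.416 V.
(Unloaded: V_out = x·V_DC = 3.37 V.)

V_out ≈ 2.42 V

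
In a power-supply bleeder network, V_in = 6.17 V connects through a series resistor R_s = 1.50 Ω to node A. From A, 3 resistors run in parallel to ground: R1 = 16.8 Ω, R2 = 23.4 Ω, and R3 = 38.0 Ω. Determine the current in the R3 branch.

Parallel bank: R_p = 1/(1/16.8 + 1/23.4 + 1/38.0) = 7.778 Ω.
V_A = 6.17 × 7.778/9.278 = 5.172 V.
Branch current I = V_A/R3 = 5.172/38.0 = 0.1361 A.

I ≈ 0.136 A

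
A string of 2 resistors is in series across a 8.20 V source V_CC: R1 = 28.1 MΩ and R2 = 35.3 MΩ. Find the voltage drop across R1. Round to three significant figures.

V ≈ 3.63 V

Total series resistance ΣR = 28.1 + 35.3 = 63.40 MΩ.
V = V_CC · R/ΣR = 8.20 × 0.4432 = 3.634 V.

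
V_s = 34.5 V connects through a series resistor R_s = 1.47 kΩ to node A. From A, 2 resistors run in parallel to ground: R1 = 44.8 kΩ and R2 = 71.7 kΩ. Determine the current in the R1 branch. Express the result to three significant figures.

I ≈ 0.731 mA

Parallel bank: R_p = 1/(1/44.8 + 1/71.7) = 27.57 kΩ.
V_A by voltage divider: V_A = 34.5 × 27.57/(1.47 + 27.57) = 32.75 V.
Branch current I = V_A/R1 = 32.75/44.8 = 0.7311 mA.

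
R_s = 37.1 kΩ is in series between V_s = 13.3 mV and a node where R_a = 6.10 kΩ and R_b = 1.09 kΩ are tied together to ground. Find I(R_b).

I ≈ 0.297 µA

Equivalent of the parallel group: R_p = 0.9248 kΩ.
V_A = 13.3 × 0.9248/38.02 = 0.3235 mV.
I(R_b) = V_A / R_b = 0.3235/1.09 = 0.2967 µA.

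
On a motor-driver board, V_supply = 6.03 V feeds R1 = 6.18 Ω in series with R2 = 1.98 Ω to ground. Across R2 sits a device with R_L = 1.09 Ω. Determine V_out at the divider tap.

The load sits in parallel with R2, giving an effective lower resistance R2' = R2·R_L/(R2+R_L) = 0.7030 Ω.
Then V_out = V_supply · R2'/(R1 + R2') = 6.03 × 0.7030/6.883 = 0.6159 V.

V_out ≈ 0.616 V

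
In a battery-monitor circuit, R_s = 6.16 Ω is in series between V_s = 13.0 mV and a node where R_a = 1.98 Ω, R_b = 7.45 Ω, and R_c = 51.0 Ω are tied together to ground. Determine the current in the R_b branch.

Equivalent of the parallel group: R_p = 1.518 Ω.
V_A by voltage divider: V_A = 13.0 × 1.518/(6.16 + 1.518) = 2.570 mV.
Branch current I = V_A/R_b = 2.570/7.45 = 0.3449 mA.
(Check via current divider: I_total = 1.693 mA; share G_k/ΣG = 0.2037 → same result.)

I ≈ 0.345 mA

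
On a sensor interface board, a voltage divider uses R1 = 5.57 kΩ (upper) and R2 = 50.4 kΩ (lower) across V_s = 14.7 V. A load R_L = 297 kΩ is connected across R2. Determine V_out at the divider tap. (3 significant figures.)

R2 ‖ R_L = (50.4 × 297)/(50.4 + 297) = 43.09 kΩ.
Then V_out = V_s · R2'/(R1 + R2') = 14.7 × 43.09/48.66 = 13.02 V.
(Unloaded it would be 13.2 V; the load pulls it down.)

V_out ≈ 13.0 V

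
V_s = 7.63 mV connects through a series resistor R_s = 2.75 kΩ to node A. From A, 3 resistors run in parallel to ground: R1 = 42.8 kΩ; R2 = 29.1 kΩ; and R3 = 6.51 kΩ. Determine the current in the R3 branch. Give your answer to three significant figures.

Combine the parallel branches: R_p = (1/42.8 + 1/29.1 + 1/6.51)⁻¹ = 4.732 kΩ.
Node voltage V_A = V_s · R_p/(R_s + R_p) = 7.63 × 0.6324 = 4.826 mV.
Branch current I = V_A/R3 = 4.826/6.51 = 0.7412 µA.
(Equivalently: I_total = 1.020 µA, then current-divider fraction G_k/ΣG = 0.7268.)

I ≈ 0.741 µA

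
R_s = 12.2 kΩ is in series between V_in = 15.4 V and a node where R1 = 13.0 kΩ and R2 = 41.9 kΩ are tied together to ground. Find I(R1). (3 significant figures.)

I ≈ 0.531 mA

Parallel bank: R_p = 1/(1/13.0 + 1/41.9) = 9.922 kΩ.
V_A by voltage divider: V_A = 15.4 × 9.922/(12.2 + 9.922) = 6.907 V.
Branch current I = V_A/R1 = 6.907/13.0 = 0.5313 mA.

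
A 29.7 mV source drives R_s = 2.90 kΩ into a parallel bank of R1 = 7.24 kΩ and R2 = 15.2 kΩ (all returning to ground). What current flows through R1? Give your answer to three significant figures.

I ≈ 2.58 µA

Equivalent of the parallel group: R_p = 4.904 kΩ.
V_A = 29.7 × 4.904/7.804 = 18.66 mV.
Branch current I = V_A/R1 = 18.66/7.24 = 2.578 µA.
(Equivalently: I_total = 3.806 µA, then current-divider fraction G_k/ΣG = 0.6774.)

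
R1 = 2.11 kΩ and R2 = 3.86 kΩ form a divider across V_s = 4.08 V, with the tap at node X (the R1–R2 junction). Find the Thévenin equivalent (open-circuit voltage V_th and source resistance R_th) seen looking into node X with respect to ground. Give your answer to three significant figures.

V_th ≈ 2.64 V, R_th ≈ 1.36 kΩ

Open-circuit (no load on X): V_th = V_s · R2/(R1 + R2) = 4.08 × 3.86/(2.110 + 3.86) = 2.638 V.
With V_s suppressed (replaced by a short), R_th = R1 ‖ R2 = (2.110 × 3.86)/(2.110 + 3.86) = 1.364 kΩ.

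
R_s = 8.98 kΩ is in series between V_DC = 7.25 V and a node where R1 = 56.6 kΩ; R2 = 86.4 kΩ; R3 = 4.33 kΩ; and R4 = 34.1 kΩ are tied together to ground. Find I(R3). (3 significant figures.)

Combine the parallel branches: R_p = (1/56.6 + 1/86.4 + 1/4.33 + 1/34.1)⁻¹ = 3.454 kΩ.
V_A = 7.25 × 3.454/12.43 = 2.014 V.
Branch current I = V_A/R3 = 2.014/4.33 = 0.4651 mA.

I ≈ 0.465 mA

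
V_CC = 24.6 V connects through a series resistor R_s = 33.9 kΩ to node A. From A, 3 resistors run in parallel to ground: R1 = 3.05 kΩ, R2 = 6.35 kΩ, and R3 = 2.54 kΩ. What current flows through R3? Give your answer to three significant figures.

Equivalent of the parallel group: R_p = 1.138 kΩ.
V_A = 24.6 × 1.138/35.04 = 0.7987 V.
Branch current I = V_A/R3 = 0.7987/2.54 = 0.3145 mA.

I ≈ 0.314 mA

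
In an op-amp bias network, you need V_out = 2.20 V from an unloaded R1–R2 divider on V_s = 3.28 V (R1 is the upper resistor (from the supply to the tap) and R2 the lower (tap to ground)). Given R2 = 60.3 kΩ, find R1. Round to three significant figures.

Required fraction k = V_out/V_s = 0.6707.
R1 = R2·(1/k − 1) = 60.3 × 0.4909 = 29.60 kΩ.

R1 ≈ 29.6 kΩ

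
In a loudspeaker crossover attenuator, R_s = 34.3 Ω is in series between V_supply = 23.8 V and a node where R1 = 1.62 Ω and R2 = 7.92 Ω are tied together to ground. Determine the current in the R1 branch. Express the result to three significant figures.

Equivalent of the parallel group: R_p = 1.345 Ω.
V_A by voltage divider: V_A = 23.8 × 1.345/(34.3 + 1.345) = 0.8980 V.
Branch current I = V_A/R1 = 0.8980/1.62 = 0.5543 A.
(Check via current divider: I_total = 0.6677 A; share G_k/ΣG = 0.8302 → same result.)

I ≈ 0.554 A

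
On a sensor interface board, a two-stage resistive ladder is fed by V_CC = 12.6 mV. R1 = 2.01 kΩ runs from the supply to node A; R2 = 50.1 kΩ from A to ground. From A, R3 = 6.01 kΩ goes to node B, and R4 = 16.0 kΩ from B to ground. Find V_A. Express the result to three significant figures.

Node A sees R2 in parallel with the series input of stage 2, R3 + R4 = 22.01 kΩ.
R2 ‖ (R3+R4) = 15.29 kΩ.
V_A = 12.6 × 15.29/(2.01 + 15.29) = 11.14 mV.

V_A ≈ 11.1 mV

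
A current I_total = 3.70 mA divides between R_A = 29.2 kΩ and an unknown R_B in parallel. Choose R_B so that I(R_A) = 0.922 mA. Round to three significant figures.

R_B ≈ 9.69 kΩ

The fraction through R_A equals R_B/(R_A+R_B).
0.922/3.70 = R_B/(R_A + R_B) → R_B = R_A · (0.2492)/(1 − 0.2492) = 29.2 × 0.3319 = 9.691 kΩ.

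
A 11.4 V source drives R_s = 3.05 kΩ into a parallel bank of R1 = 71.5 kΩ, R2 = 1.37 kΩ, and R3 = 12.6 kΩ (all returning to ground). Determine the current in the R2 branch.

I ≈ 2.37 mA

Combine the parallel branches: R_p = (1/71.5 + 1/1.37 + 1/12.6)⁻¹ = 1.215 kΩ.
Node voltage V_A = V_DC · R_p/(R_s + R_p) = 11.4 × 0.2848 = 3.247 V.
I(R2) = V_A / R2 = 3.247/1.37 = 2.370 mA.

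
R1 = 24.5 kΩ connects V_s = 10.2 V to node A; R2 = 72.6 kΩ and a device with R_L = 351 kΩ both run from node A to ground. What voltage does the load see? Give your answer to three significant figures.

V_out ≈ 7.25 V

First combine the lower leg with the load: R2 ‖ R_L = 60.16 kΩ.
Voltage divider with the loaded lower leg: V_out = 10.2 × 60.16/(24.5 + 60.16) = 10.2 × 0.7106 = 7.248 V.
(Unloaded it would be 7.63 V; the load pulls it down.)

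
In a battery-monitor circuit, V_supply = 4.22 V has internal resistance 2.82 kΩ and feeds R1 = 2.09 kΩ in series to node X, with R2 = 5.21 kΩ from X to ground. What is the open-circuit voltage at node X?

R1' = 2.82 + 2.09 = 4.910 kΩ (source resistance + R1).
Open-circuit (no load on X): V_th = V_supply · R2/(R1' + R2) = 4.22 × 5.21/(4.910 + 5.21) = 2.173 V.

V_th ≈ 2.17 V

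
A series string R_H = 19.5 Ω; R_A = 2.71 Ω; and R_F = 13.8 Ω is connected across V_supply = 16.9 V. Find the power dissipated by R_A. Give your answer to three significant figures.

ΣR = 36.01 Ω → I = 16.9/36.01 = 0.4693 A.
V(R_A) = I·R = 1.272 V; P = V·I = 1.272 × 0.4693 = 0.5969 W.

P ≈ 0.597 W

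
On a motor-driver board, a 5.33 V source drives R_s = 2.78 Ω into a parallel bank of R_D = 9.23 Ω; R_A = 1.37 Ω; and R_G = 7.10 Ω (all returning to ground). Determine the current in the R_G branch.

Combine the parallel branches: R_p = (1/9.23 + 1/1.37 + 1/7.10)⁻¹ = 1.021 Ω.
V_A = 5.33 × 1.021/3.801 = 1.432 V.
Branch current I = V_A/R_G = 1.432/7.10 = 0.2017 A.

I ≈ 0.202 A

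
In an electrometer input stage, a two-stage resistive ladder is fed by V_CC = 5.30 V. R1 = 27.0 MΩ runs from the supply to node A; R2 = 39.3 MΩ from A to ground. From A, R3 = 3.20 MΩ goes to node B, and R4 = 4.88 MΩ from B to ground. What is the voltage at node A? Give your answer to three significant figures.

V_A ≈ 1.05 V

Looking into the second stage from A: R3 + R4 = 8.080 MΩ appears in parallel with R2.
R2 ‖ (R3+R4) = 6.702 MΩ.
V_A = 5.30 × 6.702/(27.0 + 6.702) = 1.054 V.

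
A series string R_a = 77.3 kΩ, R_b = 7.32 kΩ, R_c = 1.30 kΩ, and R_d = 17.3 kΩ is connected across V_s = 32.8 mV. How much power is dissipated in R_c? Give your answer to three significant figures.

P ≈ 0.131 nW

ΣR = 103.2 kΩ → I = 32.8/103.2 = 0.3178 µA.
P(R_c) = I²·R_c = (0.3178)² × 1.30 = 0.1313 nW.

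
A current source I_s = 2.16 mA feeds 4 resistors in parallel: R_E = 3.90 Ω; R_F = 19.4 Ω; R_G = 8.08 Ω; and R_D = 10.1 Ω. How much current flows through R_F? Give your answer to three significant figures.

Total conductance ΣG = 1/3.90 + 1/19.4 + 1/8.08 + 1/10.1 = 0.5307 (units of 1/Ω).
By the current-divider rule, I = I_s · G_k/ΣG = 2.16 × 0.09712 = 0.2098 mA.

I ≈ 0.210 mA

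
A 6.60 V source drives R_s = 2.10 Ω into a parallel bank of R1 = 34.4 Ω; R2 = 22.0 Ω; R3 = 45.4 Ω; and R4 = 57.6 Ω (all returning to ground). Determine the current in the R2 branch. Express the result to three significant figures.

Parallel bank: R_p = 1/(1/34.4 + 1/22.0 + 1/45.4 + 1/57.6) = 8.779 Ω.
V_A by voltage divider: V_A = 6.60 × 8.779/(2.10 + 8.779) = 5.326 V.
Branch current I = V_A/R2 = 5.326/22.0 = 0.2421 A.

I ≈ 0.242 A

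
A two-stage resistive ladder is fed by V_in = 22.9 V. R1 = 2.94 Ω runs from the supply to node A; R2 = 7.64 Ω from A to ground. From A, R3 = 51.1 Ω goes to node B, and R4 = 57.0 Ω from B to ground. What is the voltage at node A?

Looking into the second stage from A: R3 + R4 = 108.1 Ω appears in parallel with R2.
R2 ‖ (R3+R4) = 7.136 Ω.
First divider: V_A = V_in · 7.136/(2.94 + 7.136) = 16.22 V.

V_A ≈ 16.2 V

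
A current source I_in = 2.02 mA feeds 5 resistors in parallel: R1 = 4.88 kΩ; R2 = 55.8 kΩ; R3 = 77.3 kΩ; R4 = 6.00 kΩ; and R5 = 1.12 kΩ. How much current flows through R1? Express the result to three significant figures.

I ≈ 0.320 mA

ΣG = 1/4.88 + 1/55.8 + 1/77.3 + 1/6.00 + 1/1.12 = 1.295.
R1 takes the fraction G_k/ΣG = 0.2049/1.295 = 0.1582, so I = 2.02 × 0.1582 = 0.3196 mA.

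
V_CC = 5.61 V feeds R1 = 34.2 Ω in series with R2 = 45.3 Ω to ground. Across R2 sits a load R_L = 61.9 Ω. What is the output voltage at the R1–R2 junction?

V_out ≈ 2.43 V

The load sits in parallel with R2, giving an effective lower resistance R2' = R2·R_L/(R2+R_L) = 26.16 Ω.
Then V_out = V_CC · R2'/(R1 + R2') = 5.61 × 26.16/60.36 = 2.431 V.
(Unloaded it would be 3.20 V; the load pulls it down.)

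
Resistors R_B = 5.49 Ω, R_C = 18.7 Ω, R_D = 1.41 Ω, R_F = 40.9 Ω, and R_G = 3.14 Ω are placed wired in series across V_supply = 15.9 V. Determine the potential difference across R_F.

V ≈ 9.34 V

Series total: ΣR = 5.49 + 18.7 + 1.41 + 40.9 + 3.14 = 69.64 Ω.
Voltage divider: V = V_supply · (40.90 / 69.64) = 15.9 × 0.5873 = 9.338 V.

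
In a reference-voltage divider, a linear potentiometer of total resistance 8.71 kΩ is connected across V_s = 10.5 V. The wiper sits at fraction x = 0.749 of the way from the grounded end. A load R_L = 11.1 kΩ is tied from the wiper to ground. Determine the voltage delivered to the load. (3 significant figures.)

V_out ≈ 6.85 V

The pot divides into 2.186 kΩ above the wiper and 6.524 kΩ below.
R_L loads the lower segment: effective lower R = 4.109 kΩ.
V_out = 10.5 × 4.109/(2.186 + 4.109) = 6.853 V.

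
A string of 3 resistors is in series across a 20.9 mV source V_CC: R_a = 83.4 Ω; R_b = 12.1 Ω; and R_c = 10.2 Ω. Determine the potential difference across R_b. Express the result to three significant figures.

V ≈ 2.39 mV

Total series resistance ΣR = 83.4 + 12.1 + 10.2 = 105.7 Ω.
By the voltage-divider rule, V = 20.9 × 12.10/105.7 = 2.393 mV.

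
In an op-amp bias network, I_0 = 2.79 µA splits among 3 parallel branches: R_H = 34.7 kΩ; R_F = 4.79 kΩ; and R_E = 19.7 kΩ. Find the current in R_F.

Total conductance ΣG = 1/34.7 + 1/4.79 + 1/19.7 = 0.2883 (units of 1/kΩ).
Current divider: I(R_F) = I_0 · G_k/ΣG = 2.79 × (0.2088/0.2883) = 2.79 × 0.7240 = 2.020 µA.

I ≈ 2.02 µA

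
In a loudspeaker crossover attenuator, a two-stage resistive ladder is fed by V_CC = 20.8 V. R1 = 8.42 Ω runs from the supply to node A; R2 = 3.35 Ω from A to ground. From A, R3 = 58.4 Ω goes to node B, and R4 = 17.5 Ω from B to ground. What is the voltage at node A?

V_A ≈ 5.74 V

Node A sees R2 in parallel with the series input of stage 2, R3 + R4 = 75.90 Ω.
Effective lower resistance at A: R2 ‖ 75.90 = 3.208 Ω.
First divider: V_A = V_CC · 3.208/(8.42 + 3.208) = 5.739 V.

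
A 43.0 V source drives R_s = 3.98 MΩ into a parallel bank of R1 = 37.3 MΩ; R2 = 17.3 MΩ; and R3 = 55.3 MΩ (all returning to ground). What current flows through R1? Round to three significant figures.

I ≈ 0.818 µA

Parallel bank: R_p = 1/(1/37.3 + 1/17.3 + 1/55.3) = 9.737 MΩ.
V_A = 43.0 × 9.737/13.72 = 30.52 V.
I(R1) = V_A / R1 = 30.52/37.3 = 0.8183 µA.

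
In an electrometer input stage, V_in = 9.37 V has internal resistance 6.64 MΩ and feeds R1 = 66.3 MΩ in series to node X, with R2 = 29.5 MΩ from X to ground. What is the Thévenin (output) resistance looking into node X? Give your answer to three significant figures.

R_th ≈ 21.0 MΩ

R1' = 6.64 + 66.3 = 72.94 MΩ (source resistance + R1).
Looking into X with the source shorted: R_th = R1'·R2/(R1'+R2) = 72.94 × 29.5/102.4 = 21.00 MΩ.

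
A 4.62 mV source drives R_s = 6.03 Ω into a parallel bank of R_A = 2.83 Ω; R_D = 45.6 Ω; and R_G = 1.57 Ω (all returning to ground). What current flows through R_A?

Parallel bank: R_p = 1/(1/2.83 + 1/45.6 + 1/1.57) = 0.9879 Ω.
V_A by voltage divider: V_A = 4.62 × 0.9879/(6.03 + 0.9879) = 0.6504 mV.
Branch current I = V_A/R_A = 0.6504/2.83 = 0.2298 mA.

I ≈ 0.230 mA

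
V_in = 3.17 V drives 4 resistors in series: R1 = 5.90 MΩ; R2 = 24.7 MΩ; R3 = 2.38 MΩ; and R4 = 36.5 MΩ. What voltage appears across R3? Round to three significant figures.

Series total: ΣR = 5.90 + 24.7 + 2.38 + 36.5 = 69.48 MΩ.
Voltage divider: V = V_in · (2.380 / 69.48) = 3.17 × 0.03425 = 0.1086 V.

V ≈ 0.109 V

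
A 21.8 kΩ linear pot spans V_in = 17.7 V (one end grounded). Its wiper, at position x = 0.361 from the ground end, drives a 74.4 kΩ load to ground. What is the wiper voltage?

Split the track: R_lower = x·R_p = 7.870 kΩ, R_upper = (1−x)·R_p = 13.93 kΩ.
R_L loads the lower segment: effective lower R = 7.117 kΩ.
Loaded-divider output: V_out = 17.7 × 0.3381 = 5.985 V.
(Unloaded: V_out = x·V_in = 6.39 V.)

V_out ≈ 5.99 V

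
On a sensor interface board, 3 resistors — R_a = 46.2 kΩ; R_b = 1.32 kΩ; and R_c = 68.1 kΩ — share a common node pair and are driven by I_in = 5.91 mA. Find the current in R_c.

I ≈ 0.109 mA

ΣG = 1/46.2 + 1/1.32 + 1/68.1 = 0.7939.
By the current-divider rule, I = I_in · G_k/ΣG = 5.91 × 0.01850 = 0.1093 mA.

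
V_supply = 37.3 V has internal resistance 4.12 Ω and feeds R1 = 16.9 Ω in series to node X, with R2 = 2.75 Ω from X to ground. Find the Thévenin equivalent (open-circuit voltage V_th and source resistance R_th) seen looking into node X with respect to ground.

R1' = 4.12 + 16.9 = 21.02 Ω (source resistance + R1).
With X open, the divider is unloaded: V_th = 37.3 × 2.75/23.77 = 4.315 V.
With V_supply suppressed (replaced by a short), R_th = R1' ‖ R2 = (21.02 × 2.75)/(21.02 + 2.75) = 2.432 Ω.

V_th ≈ 4.32 V, R_th ≈ 2.43 Ω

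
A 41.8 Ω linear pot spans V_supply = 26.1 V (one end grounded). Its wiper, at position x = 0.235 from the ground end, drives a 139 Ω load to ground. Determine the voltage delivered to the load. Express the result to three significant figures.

V_out ≈ 5.82 V

The pot divides into 31.98 Ω above the wiper and 9.823 Ω below.
R_L loads the lower segment: effective lower R = 9.175 Ω.
Then V_out = V_supply · 9.175/(31.98 + 9.175) = 5.819 V.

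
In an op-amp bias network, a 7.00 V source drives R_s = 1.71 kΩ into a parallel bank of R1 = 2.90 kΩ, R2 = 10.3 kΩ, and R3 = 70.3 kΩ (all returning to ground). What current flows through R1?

Equivalent of the parallel group: R_p = 2.192 kΩ.
V_A = 7.00 × 2.192/3.902 = 3.933 V.
I(R1) = V_A / R1 = 3.933/2.90 = 1.356 mA.

I ≈ 1.36 mA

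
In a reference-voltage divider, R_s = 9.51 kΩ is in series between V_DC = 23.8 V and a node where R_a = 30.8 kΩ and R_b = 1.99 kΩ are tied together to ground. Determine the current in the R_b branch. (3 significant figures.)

Combine the parallel branches: R_p = (1/30.8 + 1/1.99)⁻¹ = 1.869 kΩ.
V_A by voltage divider: V_A = 23.8 × 1.869/(9.51 + 1.869) = 3.910 V.
I(R_b) = V_A / R_b = 3.910/1.99 = 1.965 mA.

I ≈ 1.96 mA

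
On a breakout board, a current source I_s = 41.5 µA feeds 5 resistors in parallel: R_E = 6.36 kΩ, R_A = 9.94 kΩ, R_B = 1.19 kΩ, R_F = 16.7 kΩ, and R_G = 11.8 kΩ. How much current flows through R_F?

Conductances: ΣG = 1/6.36 + 1/9.94 + 1/1.19 + 1/16.7 + 1/11.8 = 1.243 (1/kΩ).
R_F takes the fraction G_k/ΣG = 0.05988/1.243 = 0.04818, so I = 41.5 × 0.04818 = 2.000 µA.

I ≈ 2.00 µA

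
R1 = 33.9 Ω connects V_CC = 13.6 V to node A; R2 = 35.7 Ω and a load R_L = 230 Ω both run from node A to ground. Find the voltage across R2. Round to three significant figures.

The load sits in parallel with R2, giving an effective lower resistance R2' = R2·R_L/(R2+R_L) = 30.90 Ω.
Now apply the divider: V_out = 13.6 × 0.4769 = 6.486 V.
(Unloaded it would be 6.98 V; the load pulls it down.)

V_out ≈ 6.49 V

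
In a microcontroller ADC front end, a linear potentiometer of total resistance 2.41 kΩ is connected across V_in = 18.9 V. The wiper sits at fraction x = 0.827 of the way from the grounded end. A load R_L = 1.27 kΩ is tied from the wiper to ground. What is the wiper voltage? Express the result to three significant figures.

V_out ≈ 12.3 V

The pot divides into 0.4169 kΩ above the wiper and 1.993 kΩ below.
(x·R_p) ‖ R_L = 0.7757 kΩ.
Loaded-divider output: V_out = 18.9 × 0.6504 = 12.29 V.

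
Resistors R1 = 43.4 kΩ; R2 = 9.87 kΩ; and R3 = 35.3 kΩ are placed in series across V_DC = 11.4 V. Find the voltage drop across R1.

V ≈ 5.59 V

ΣR = 43.4 + 9.87 + 35.3 = 88.57 kΩ.
Voltage divider: V = V_DC · (43.40 / 88.57) = 11.4 × 0.4900 = 5.586 V.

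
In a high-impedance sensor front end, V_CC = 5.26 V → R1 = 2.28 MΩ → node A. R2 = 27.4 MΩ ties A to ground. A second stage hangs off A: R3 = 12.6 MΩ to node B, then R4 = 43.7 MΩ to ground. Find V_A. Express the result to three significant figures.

The second stage (R3 + R4 = 56.30 MΩ) loads node A in parallel with R2.
Effective lower resistance at A: R2 ‖ 56.30 = 18.43 MΩ.
First divider: V_A = V_CC · 18.43/(2.28 + 18.43) = 4.681 V.

V_A ≈ 4.68 V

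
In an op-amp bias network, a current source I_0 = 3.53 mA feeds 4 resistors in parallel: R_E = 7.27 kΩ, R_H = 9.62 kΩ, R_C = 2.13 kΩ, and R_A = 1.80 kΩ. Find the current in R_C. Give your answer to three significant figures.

I ≈ 1.31 mA

Total conductance ΣG = 1/7.27 + 1/9.62 + 1/2.13 + 1/1.80 = 1.267 (units of 1/kΩ).
Current divider: I(R_C) = I_0 · G_k/ΣG = 3.53 × (0.4695/1.267) = 3.53 × 0.3707 = 1.309 mA.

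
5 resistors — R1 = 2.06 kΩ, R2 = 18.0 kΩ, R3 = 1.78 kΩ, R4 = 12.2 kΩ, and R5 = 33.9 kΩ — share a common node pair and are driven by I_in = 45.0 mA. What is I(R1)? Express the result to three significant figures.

Conductances: ΣG = 1/2.06 + 1/18.0 + 1/1.78 + 1/12.2 + 1/33.9 = 1.214 (1/kΩ).
By the current-divider rule, I = I_in · G_k/ΣG = 45.0 × 0.3998 = 17.99 mA.

I ≈ 18.0 mA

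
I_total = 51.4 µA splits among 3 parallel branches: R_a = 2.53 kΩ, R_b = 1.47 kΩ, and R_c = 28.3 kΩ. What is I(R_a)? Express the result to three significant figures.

Conductances: ΣG = 1/2.53 + 1/1.47 + 1/28.3 = 1.111 (1/kΩ).
R_a takes the fraction G_k/ΣG = 0.3953/1.111 = 0.3558, so I = 51.4 × 0.3558 = 18.29 µA.

I ≈ 18.3 µA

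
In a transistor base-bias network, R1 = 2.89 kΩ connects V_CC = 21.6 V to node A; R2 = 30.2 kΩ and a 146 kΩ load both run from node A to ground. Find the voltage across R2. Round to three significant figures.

V_out ≈ 19.4 V

First combine the lower leg with the load: R2 ‖ R_L = 25.02 kΩ.
Then V_out = V_CC · R2'/(R1 + R2') = 21.6 × 25.02/27.91 = 19.36 V.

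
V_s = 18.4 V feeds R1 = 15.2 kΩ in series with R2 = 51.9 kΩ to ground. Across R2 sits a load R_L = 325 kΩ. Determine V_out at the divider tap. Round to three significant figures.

R2 ‖ R_L = (51.9 × 325)/(51.9 + 325) = 44.75 kΩ.
Then V_out = V_s · R2'/(R1 + R2') = 18.4 × 44.75/59.95 = 13.74 V.

V_out ≈ 13.7 V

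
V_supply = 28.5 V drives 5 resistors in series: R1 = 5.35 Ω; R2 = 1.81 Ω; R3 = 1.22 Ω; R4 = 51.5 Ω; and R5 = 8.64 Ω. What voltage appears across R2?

V ≈ 0.753 V

ΣR = 5.35 + 1.81 + 1.22 + 51.5 + 8.64 = 68.52 Ω.
V = V_supply · R/ΣR = 28.5 × 0.02642 = 0.7528 V.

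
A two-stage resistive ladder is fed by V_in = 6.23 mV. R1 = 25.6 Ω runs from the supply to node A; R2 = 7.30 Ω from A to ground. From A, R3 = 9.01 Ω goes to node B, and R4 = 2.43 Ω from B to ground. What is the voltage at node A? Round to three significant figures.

V_A ≈ 0.924 mV

Node A sees R2 in parallel with the series input of stage 2, R3 + R4 = 11.44 Ω.
Effective lower resistance at A: R2 ‖ 11.44 = 4.456 Ω.
So V_A = 6.23 × 0.1483 = 0.9237 mV.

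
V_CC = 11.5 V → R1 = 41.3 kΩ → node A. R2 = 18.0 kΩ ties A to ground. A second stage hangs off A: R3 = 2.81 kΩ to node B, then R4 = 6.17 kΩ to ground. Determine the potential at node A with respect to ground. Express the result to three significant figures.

Looking into the second stage from A: R3 + R4 = 8.980 kΩ appears in parallel with R2.
R2 ‖ (R3+R4) = 5.991 kΩ.
First divider: V_A = V_CC · 5.991/(41.3 + 5.991) = 1.457 V.

V_A ≈ 1.46 V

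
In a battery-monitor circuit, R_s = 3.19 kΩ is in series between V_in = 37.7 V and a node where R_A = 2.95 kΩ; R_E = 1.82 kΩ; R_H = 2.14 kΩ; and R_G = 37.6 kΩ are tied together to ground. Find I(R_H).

Combine the parallel branches: R_p = (1/2.95 + 1/1.82 + 1/2.14 + 1/37.6)⁻¹ = 0.7234 kΩ.
V_A by voltage divider: V_A = 37.7 × 0.7234/(3.19 + 0.7234) = 6.969 V.
Branch current I = V_A/R_H = 6.969/2.14 = 3.257 mA.

I ≈ 3.26 mA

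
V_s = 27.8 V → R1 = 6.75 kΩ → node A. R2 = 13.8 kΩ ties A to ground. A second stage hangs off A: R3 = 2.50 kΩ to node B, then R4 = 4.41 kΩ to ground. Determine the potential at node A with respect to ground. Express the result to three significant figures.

Looking into the second stage from A: R3 + R4 = 6.910 kΩ appears in parallel with R2.
R2 ‖ (R3+R4) = 4.604 kΩ.
So V_A = 27.8 × 0.4055 = 11.27 V.

V_A ≈ 11.3 V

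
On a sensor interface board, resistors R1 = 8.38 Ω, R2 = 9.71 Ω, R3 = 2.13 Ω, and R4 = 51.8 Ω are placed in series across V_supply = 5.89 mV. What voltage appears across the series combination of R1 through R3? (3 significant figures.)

V ≈ 1.65 mV

Series total: ΣR = 8.38 + 9.71 + 2.13 + 51.8 = 72.02 Ω.
R_{R1..R3} = 8.38 + 9.71 + 2.13 = 20.22 Ω.
V = V_supply · R/ΣR = 5.89 × 0.2808 = 1.654 mV.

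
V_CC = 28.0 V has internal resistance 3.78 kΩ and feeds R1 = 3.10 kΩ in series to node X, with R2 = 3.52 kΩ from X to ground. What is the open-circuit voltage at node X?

V_th ≈ 9.48 V

R1' = 3.78 + 3.10 = 6.880 kΩ (source resistance + R1).
Open-circuit (no load on X): V_th = V_CC · R2/(R1' + R2) = 28.0 × 3.52/(6.880 + 3.52) = 9.477 V.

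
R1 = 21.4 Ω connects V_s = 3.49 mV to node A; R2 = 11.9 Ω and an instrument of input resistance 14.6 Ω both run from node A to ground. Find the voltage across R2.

First combine the lower leg with the load: R2 ‖ R_L = 6.556 Ω.
Now apply the divider: V_out = 3.49 × 0.2345 = 0.8185 mV.

V_out ≈ 0.818 mV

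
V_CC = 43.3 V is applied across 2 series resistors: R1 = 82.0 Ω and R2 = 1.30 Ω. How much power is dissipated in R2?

The common current is I = 43.3/83.30 = 0.5198 A.
P = I²R = 0.2702 × 1.30 = 0.3513 W.

P ≈ 0.351 W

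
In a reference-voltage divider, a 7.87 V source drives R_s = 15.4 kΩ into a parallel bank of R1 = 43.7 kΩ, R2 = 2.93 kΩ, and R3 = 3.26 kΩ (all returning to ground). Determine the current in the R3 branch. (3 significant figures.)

I ≈ 0.213 mA

Parallel bank: R_p = 1/(1/43.7 + 1/2.93 + 1/3.26) = 1.490 kΩ.
Node voltage V_A = V_CC · R_p/(R_s + R_p) = 7.87 × 0.08824 = 0.6945 V.
I(R3) = V_A / R3 = 0.6945/3.26 = 0.2130 mA.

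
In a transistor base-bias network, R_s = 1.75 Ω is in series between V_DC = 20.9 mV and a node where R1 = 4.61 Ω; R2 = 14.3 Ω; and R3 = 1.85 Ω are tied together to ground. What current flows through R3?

I ≈ 4.62 mA

Parallel bank: R_p = 1/(1/4.61 + 1/14.3 + 1/1.85) = 1.209 Ω.
V_A by voltage divider: V_A = 20.9 × 1.209/(1.75 + 1.209) = 8.538 mV.
I(R3) = V_A / R3 = 8.538/1.85 = 4.615 mA.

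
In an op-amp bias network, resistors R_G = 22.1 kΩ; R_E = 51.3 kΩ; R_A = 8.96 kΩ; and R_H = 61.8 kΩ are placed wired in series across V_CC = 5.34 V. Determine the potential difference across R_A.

Total series resistance ΣR = 22.1 + 51.3 + 8.96 + 61.8 = 144.2 kΩ.
V = V_CC · R/ΣR = 5.34 × 0.06215 = 0.3319 V.

V ≈ 0.332 V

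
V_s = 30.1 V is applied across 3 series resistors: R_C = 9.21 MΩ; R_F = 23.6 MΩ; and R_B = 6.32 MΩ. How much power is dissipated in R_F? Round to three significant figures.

Series current I = V_s/ΣR = 30.1/39.13 = 0.7692 µA.
P = I²R = 0.5917 × 23.6 = 13.96 µW.

P ≈ 14.0 µW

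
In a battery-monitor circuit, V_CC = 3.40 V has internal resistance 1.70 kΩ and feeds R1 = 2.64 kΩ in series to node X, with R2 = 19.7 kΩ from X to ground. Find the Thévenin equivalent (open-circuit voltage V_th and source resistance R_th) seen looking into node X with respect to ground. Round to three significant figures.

R1' = 1.70 + 2.64 = 4.340 kΩ (source resistance + R1).
V_th is the unloaded tap voltage: V_CC · R2/(R1'+R2) = 3.40 × 0.8195 = 2.786 V.
Looking into X with the source shorted: R_th = R1'·R2/(R1'+R2) = 4.340 × 19.7/24.04 = 3.556 kΩ.

V_th ≈ 2.79 V, R_th ≈ 3.56 kΩ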